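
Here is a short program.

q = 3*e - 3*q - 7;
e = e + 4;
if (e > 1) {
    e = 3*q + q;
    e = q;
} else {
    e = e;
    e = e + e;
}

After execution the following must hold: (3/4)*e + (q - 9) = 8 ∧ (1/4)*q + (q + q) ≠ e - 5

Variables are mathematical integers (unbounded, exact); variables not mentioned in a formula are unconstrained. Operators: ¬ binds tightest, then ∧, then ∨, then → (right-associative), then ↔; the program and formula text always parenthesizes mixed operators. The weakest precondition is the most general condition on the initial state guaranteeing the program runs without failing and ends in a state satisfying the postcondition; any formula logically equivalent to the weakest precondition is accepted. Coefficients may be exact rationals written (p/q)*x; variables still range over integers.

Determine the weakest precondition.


Working backward. After the program, the postcondition (3/4)*e + (q - 9) = 8 ∧ (1/4)*q + (q + q) ≠ e - 5 must hold; in canonical form it is (3/4)*e + q = 17 ∧ (9/4)*q ≠ e - 5.
Then branch requires (7/4)*q = 17 ∧ (5/4)*q ≠ -5; else branch requires (3/2)*e + q = 17 ∧ (9/4)*q ≠ 2*e - 5.
Before the if: (e > 1 → ((7/4)*q = 17 ∧ (5/4)*q ≠ -5)) ∧ ((¬(e > 1)) → ((3/2)*e + q = 17 ∧ (9/4)*q ≠ 2*e - 5))
Before e := e + 4: (e > -3 → ((7/4)*q = 17 ∧ (5/4)*q ≠ -5)) ∧ ((¬(e > -3)) → ((3/2)*e + q = 11 ∧ (9/4)*q ≠ 2*e + 3))
Before q := 3*e - 3*q - 7: (e > -3 → ((21/4)*e = (21/4)*q + 117/4 ∧ (15/4)*e ≠ (15/4)*q + 15/4)) ∧ ((¬(e > -3)) → ((9/2)*e = 3*q + 18 ∧ (19/4)*e ≠ (27/4)*q + 75/4))
Answer: WP = (e > -3 → ((21/4)*e = (21/4)*q + 117/4 ∧ (15/4)*e ≠ (15/4)*q + 15/4)) ∧ ((¬(e > -3)) → ((9/2)*e = 3*q + 18 ∧ (19/4)*e ≠ (27/4)*q + 75/4))


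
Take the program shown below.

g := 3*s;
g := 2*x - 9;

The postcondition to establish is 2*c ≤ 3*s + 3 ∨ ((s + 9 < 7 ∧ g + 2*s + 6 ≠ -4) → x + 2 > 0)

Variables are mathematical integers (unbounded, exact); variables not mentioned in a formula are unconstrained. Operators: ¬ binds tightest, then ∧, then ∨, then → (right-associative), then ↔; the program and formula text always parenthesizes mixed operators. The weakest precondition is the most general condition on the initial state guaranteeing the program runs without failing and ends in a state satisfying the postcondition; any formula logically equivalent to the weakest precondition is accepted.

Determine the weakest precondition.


Working backward. After the program, the postcondition 2*c ≤ 3*s + 3 ∨ ((s + 9 < 7 ∧ g + 2*s + 6 ≠ -4) → x + 2 > 0) must hold; in canonical form it is 2*c ≤ 3*s + 3 ∨ ((s < -2 ∧ g + 2*s ≠ -10) → x > -2).
Before g := 2*x - 9: 2*c ≤ 3*s + 3 ∨ ((s < -2 ∧ 2*s + 2*x ≠ -1) → x > -2)
Before g := 3*s: 2*c ≤ 3*s + 3 ∨ ((s < -2 ∧ 2*s + 2*x ≠ -1) → x > -2)
Answer: WP = 2*c ≤ 3*s + 3 ∨ ((s < -2 ∧ 2*s + 2*x ≠ -1) → x > -2)


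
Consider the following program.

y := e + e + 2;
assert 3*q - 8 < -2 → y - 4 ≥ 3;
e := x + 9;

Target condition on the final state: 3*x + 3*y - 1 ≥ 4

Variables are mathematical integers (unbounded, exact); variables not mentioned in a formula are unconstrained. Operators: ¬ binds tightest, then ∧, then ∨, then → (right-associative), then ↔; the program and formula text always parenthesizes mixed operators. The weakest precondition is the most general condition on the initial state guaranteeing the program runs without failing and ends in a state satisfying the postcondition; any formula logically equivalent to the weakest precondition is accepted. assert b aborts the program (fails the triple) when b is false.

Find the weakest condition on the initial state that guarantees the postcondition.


Working backward. After the program, the postcondition 3*x + 3*y - 1 ≥ 4 must hold; in canonical form it is 3*x + 3*y ≥ 5.
Before e := x + 9: 3*x + 3*y ≥ 5
Before assert 3*q - 8 < -2 → y - 4 ≥ 3: (3*q < 6 → y ≥ 7) ∧ 3*x + 3*y ≥ 5
Before y := e + e + 2: (3*q < 6 → 2*e ≥ 5) ∧ 6*e + 3*x ≥ -1
Answer: WP = (3*q < 6 → 2*e ≥ 5) ∧ 6*e + 3*x ≥ -1


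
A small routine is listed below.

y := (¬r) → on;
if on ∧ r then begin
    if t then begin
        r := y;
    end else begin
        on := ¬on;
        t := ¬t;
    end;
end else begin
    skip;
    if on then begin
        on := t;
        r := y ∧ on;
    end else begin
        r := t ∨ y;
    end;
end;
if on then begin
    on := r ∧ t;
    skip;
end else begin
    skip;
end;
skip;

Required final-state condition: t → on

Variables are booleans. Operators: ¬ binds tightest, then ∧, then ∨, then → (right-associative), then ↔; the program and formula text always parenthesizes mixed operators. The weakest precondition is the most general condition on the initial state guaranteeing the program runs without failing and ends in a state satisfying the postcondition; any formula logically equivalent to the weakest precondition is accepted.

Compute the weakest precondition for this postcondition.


Working backward. After the program, t → on must hold.
Before skip: t → on
Then branch requires t → (r ∧ t); else branch requires t → on.
Before the if: (on → (t → (r ∧ t))) ∧ ((¬on) → (t → on))
Then branch requires (t → ((on → (t → (y ∧ t))) ∧ ((¬on) → (t → on)))) ∧ ((¬t) → (((¬on) → ((¬t) → (r ∧ (¬t)))) ∧ (on → ((¬t) → (¬on))))); else branch requires (on → (t → (t → (y ∧ t)))) ∧ ((¬on) → ((on → (t → ((t ∨ y) ∧ t))) ∧ ((¬on) → (t → on)))).
Before the if: ((on ∧ r) → ((t → ((on → (t → (y ∧ t))) ∧ ((¬on) → (t → on)))) ∧ ((¬t) → (((¬on) → ((¬t) → (r ∧ (¬t)))) ∧ (on → ((¬t) → (¬on))))))) ∧ ((¬(on ∧ r)) → ((on → (t → (t → (y ∧ t)))) ∧ ((¬on) → ((on → (t → ((t ∨ y) ∧ t))) ∧ ((¬on) → (t → on))))))
Before y := (¬r) → on: ((on ∧ r) → ((t → ((on → (t → (((¬r) → on) ∧ t))) ∧ ((¬on) → (t → on)))) ∧ ((¬t) → (((¬on) → ((¬t) → (r ∧ (¬t)))) ∧ (on → ((¬t) → (¬on))))))) ∧ ((¬(on ∧ r)) → ((on → (t → (t → (((¬r) → on) ∧ t)))) ∧ ((¬on) → ((on → (t → ((t ∨ ((¬r) → on)) ∧ t))) ∧ ((¬on) → (t → on))))))
Answer: WP = ((on ∧ r) → ((t → ((on → (t → (((¬r) → on) ∧ t))) ∧ ((¬on) → (t → on)))) ∧ ((¬t) → (((¬on) → ((¬t) → (r ∧ (¬t)))) ∧ (on → ((¬t) → (¬on))))))) ∧ ((¬(on ∧ r)) → ((on → (t → (t → (((¬r) → on) ∧ t)))) ∧ ((¬on) → ((on → (t → ((t ∨ ((¬r) → on)) ∧ t))) ∧ ((¬on) → (t → on))))))


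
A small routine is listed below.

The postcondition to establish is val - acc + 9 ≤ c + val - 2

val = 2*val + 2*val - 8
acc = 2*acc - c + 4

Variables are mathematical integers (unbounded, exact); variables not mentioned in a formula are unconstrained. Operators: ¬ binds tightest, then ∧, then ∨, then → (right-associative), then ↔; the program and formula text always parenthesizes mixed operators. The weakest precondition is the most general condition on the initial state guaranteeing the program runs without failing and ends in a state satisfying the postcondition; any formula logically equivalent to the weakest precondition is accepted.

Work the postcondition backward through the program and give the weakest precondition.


Working backward. After the program, the postcondition val - acc + 9 ≤ c + val - 2 must hold; in canonical form it is acc + c ≥ 11.
Before acc := 2*acc - c + 4: 2*acc ≥ 7
Before val := 2*val + 2*val - 8: 2*acc ≥ 7
Answer: WP = 2*acc ≥ 7


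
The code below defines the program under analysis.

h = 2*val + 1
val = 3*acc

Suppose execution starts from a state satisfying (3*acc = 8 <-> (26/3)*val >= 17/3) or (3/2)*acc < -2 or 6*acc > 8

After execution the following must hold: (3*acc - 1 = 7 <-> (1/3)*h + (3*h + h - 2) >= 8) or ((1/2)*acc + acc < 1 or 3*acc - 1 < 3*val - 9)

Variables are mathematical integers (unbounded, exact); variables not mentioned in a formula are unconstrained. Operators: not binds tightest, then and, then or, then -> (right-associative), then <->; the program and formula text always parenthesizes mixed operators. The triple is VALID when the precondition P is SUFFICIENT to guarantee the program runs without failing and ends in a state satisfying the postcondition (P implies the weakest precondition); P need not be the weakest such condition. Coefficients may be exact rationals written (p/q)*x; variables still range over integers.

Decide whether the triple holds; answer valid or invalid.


Working backward. After the program, the postcondition (3*acc - 1 = 7 <-> (1/3)*h + (3*h + h - 2) >= 8) or ((1/2)*acc + acc < 1 or 3*acc - 1 < 3*val - 9) must hold; in canonical form it is (3*acc = 8 <-> (13/3)*h >= 10) or (3/2)*acc < 1 or 3*acc < 3*val - 8.
Before val := 3*acc: (3*acc = 8 <-> (13/3)*h >= 10) or (3/2)*acc < 1 or 6*acc > 8
Before h := 2*val + 1: (3*acc = 8 <-> (26/3)*val >= 17/3) or (3/2)*acc < 1 or 6*acc > 8
The weakest precondition is (3*acc = 8 <-> (26/3)*val >= 17/3) or (3/2)*acc < 1 or 6*acc > 8.
Check whether (3*acc = 8 <-> (26/3)*val >= 17/3) or (3/2)*acc < -2 or 6*acc > 8 implies it.
Every state satisfying the precondition satisfies the weakest precondition: the implication holds.
Answer: valid


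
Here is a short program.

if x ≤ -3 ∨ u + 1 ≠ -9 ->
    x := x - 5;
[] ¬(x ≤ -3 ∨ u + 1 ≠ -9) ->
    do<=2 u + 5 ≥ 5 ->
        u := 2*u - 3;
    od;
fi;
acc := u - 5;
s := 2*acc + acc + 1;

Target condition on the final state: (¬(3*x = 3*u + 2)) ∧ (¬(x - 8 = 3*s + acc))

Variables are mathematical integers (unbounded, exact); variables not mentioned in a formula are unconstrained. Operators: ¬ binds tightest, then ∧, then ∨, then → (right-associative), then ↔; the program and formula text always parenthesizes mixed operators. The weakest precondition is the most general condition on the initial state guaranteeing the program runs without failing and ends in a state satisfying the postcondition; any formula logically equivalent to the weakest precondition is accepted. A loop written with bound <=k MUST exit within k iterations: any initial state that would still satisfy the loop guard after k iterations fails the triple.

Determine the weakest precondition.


Working backward. After the program, the postcondition (¬(3*x = 3*u + 2)) ∧ (¬(x - 8 = 3*s + acc)) must hold; in canonical form it is (¬(3*x = 3*u + 2)) ∧ (¬(x = acc + 3*s + 8)).
Before s := 2*acc + acc + 1: (¬(3*x = 3*u + 2)) ∧ (¬(x = 10*acc + 11))
Before acc := u - 5: (¬(3*x = 3*u + 2)) ∧ (¬(x = 10*u - 39))
Then branch requires (¬(3*x = 3*u + 17)) ∧ (¬(x = 10*u - 34)); else branch requires (u ≥ 0 → ((2*u ≥ 3 → ((¬(4*u ≥ 9)) ∧ (¬(3*x = 12*u - 25)) ∧ (¬(x = 40*u - 129)))) ∧ ((¬(2*u ≥ 3)) → ((¬(3*x = 6*u - 7)) ∧ (¬(x = 20*u - 69)))))) ∧ ((¬(u ≥ 0)) → ((¬(3*x = 3*u + 2)) ∧ (¬(x = 10*u - 39)))).
Before the if: ((x ≤ -3 ∨ u ≠ -10) → ((¬(3*x = 3*u + 17)) ∧ (¬(x = 10*u - 34)))) ∧ ((¬(x ≤ -3 ∨ u ≠ -10)) → ((u ≥ 0 → ((2*u ≥ 3 → ((¬(4*u ≥ 9)) ∧ (¬(3*x = 12*u - 25)) ∧ (¬(x = 40*u - 129)))) ∧ ((¬(2*u ≥ 3)) → ((¬(3*x = 6*u - 7)) ∧ (¬(x = 20*u - 69)))))) ∧ ((¬(u ≥ 0)) → ((¬(3*x = 3*u + 2)) ∧ (¬(x = 10*u - 39))))))
Answer: WP = ((x ≤ -3 ∨ u ≠ -10) → ((¬(3*x = 3*u + 17)) ∧ (¬(x = 10*u - 34)))) ∧ ((¬(x ≤ -3 ∨ u ≠ -10)) → ((u ≥ 0 → ((2*u ≥ 3 → ((¬(4*u ≥ 9)) ∧ (¬(3*x = 12*u - 25)) ∧ (¬(x = 40*u - 129)))) ∧ ((¬(2*u ≥ 3)) → ((¬(3*x = 6*u - 7)) ∧ (¬(x = 20*u - 69)))))) ∧ ((¬(u ≥ 0)) → ((¬(3*x = 3*u + 2)) ∧ (¬(x = 10*u - 39))))))


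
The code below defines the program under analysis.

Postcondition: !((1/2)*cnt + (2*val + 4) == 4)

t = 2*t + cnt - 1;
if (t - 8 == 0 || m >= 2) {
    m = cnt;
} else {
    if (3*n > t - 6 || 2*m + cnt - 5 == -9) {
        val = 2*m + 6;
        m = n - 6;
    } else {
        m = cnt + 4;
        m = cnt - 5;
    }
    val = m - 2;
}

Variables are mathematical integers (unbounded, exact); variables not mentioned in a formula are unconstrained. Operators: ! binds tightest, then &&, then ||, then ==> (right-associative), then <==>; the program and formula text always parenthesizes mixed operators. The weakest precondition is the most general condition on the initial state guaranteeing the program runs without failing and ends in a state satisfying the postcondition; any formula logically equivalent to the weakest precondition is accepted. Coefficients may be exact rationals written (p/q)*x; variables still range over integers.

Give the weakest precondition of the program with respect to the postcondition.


Working backward. After the program, the postcondition !((1/2)*cnt + (2*val + 4) == 4) must hold; in canonical form it is !((1/2)*cnt + 2*val == 0).
Then branch requires !((1/2)*cnt + 2*val == 0); else branch requires ((3*n > t - 6 || cnt + 2*m == -4) ==> (!((1/2)*cnt + 2*n == 16))) && ((!(3*n > t - 6 || cnt + 2*m == -4)) ==> (!((5/2)*cnt == 14))).
Before the if: ((t == 8 || m >= 2) ==> (!((1/2)*cnt + 2*val == 0))) && ((!(t == 8 || m >= 2)) ==> (((3*n > t - 6 || cnt + 2*m == -4) ==> (!((1/2)*cnt + 2*n == 16))) && ((!(3*n > t - 6 || cnt + 2*m == -4)) ==> (!((5/2)*cnt == 14)))))
Before t := 2*t + cnt - 1: ((cnt + 2*t == 9 || m >= 2) ==> (!((1/2)*cnt + 2*val == 0))) && ((!(cnt + 2*t == 9 || m >= 2)) ==> (((3*n > cnt + 2*t - 7 || cnt + 2*m == -4) ==> (!((1/2)*cnt + 2*n == 16))) && ((!(3*n > cnt + 2*t - 7 || cnt + 2*m == -4)) ==> (!((5/2)*cnt == 14)))))
Answer: WP = ((cnt + 2*t == 9 || m >= 2) ==> (!((1/2)*cnt + 2*val == 0))) && ((!(cnt + 2*t == 9 || m >= 2)) ==> (((3*n > cnt + 2*t - 7 || cnt + 2*m == -4) ==> (!((1/2)*cnt + 2*n == 16))) && ((!(3*n > cnt + 2*t - 7 || cnt + 2*m == -4)) ==> (!((5/2)*cnt == 14)))))


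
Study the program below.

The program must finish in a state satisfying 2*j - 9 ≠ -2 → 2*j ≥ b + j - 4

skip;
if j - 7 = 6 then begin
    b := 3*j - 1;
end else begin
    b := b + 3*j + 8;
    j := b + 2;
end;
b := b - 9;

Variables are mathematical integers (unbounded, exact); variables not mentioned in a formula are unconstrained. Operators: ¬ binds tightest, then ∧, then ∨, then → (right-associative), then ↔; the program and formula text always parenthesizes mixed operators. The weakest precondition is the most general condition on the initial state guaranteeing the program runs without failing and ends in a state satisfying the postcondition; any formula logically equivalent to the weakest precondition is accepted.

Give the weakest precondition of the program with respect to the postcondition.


Working backward. After the program, the postcondition 2*j - 9 ≠ -2 → 2*j ≥ b + j - 4 must hold; in canonical form it is 2*j ≠ 7 → j ≥ b - 4.
Before b := b - 9: 2*j ≠ 7 → j ≥ b - 13
Then branch requires 2*j ≠ 7 → 2*j ≤ 14; else branch requires true.
Before the if: j = 13 → (2*j ≠ 7 → 2*j ≤ 14)
Before skip: j = 13 → (2*j ≠ 7 → 2*j ≤ 14)
Answer: WP = j = 13 → (2*j ≠ 7 → 2*j ≤ 14)


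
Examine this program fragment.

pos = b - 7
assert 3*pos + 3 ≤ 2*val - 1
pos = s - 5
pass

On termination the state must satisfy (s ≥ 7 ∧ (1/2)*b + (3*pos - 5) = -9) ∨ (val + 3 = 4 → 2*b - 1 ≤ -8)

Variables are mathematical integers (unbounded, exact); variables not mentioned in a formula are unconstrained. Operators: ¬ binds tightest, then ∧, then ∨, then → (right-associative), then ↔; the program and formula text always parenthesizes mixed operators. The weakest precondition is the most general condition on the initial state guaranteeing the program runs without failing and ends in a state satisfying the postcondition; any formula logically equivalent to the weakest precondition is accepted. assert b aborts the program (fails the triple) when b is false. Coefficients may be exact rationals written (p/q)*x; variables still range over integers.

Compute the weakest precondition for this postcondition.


Working backward. After the program, the postcondition (s ≥ 7 ∧ (1/2)*b + (3*pos - 5) = -9) ∨ (val + 3 = 4 → 2*b - 1 ≤ -8) must hold; in canonical form it is (s ≥ 7 ∧ (1/2)*b + 3*pos = -4) ∨ (val = 1 → 2*b ≤ -7).
Before skip: (s ≥ 7 ∧ (1/2)*b + 3*pos = -4) ∨ (val = 1 → 2*b ≤ -7)
Before pos := s - 5: (s ≥ 7 ∧ (1/2)*b + 3*s = 11) ∨ (val = 1 → 2*b ≤ -7)
Before assert 3*pos + 3 ≤ 2*val - 1: 3*pos ≤ 2*val - 4 ∧ ((s ≥ 7 ∧ (1/2)*b + 3*s = 11) ∨ (val = 1 → 2*b ≤ -7))
Before pos := b - 7: 3*b ≤ 2*val + 17 ∧ ((s ≥ 7 ∧ (1/2)*b + 3*s = 11) ∨ (val = 1 → 2*b ≤ -7))
Answer: WP = 3*b ≤ 2*val + 17 ∧ ((s ≥ 7 ∧ (1/2)*b + 3*s = 11) ∨ (val = 1 → 2*b ≤ -7))


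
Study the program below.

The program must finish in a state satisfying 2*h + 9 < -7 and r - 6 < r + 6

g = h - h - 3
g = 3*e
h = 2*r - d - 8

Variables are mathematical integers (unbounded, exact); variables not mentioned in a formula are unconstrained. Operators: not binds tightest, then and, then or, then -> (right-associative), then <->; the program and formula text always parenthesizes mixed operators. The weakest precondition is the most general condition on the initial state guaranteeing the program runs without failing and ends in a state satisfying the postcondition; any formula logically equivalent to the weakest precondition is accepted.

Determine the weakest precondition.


Working backward. After the program, the postcondition 2*h + 9 < -7 and r - 6 < r + 6 must hold; in canonical form it is 2*h < -16.
Before h := 2*r - d - 8: 4*r < 2*d
Before g := 3*e: 4*r < 2*d
Before g := h - h - 3: 4*r < 2*d
Answer: WP = 4*r < 2*d


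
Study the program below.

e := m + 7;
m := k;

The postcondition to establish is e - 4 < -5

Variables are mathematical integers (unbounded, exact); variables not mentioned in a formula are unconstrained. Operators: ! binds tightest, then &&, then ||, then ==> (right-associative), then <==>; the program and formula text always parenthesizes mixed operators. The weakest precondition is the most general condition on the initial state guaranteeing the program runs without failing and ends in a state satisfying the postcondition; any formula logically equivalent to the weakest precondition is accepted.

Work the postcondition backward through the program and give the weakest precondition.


Working backward. After the program, the postcondition e - 4 < -5 must hold; in canonical form it is e < -1.
Before m := k: e < -1
Before e := m + 7: m < -8
Answer: WP = m < -8


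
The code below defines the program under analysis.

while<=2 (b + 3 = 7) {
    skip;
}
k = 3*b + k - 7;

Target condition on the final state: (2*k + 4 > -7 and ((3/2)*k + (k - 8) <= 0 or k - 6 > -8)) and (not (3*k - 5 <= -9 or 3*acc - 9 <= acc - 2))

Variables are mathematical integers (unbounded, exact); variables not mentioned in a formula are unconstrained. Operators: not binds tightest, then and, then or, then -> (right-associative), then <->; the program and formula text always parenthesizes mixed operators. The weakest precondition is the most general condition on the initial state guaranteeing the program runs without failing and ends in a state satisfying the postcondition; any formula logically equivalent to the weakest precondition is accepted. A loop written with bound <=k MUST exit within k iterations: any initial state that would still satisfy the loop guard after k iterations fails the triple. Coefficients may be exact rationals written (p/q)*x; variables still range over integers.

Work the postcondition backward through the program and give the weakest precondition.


Working backward. After the program, the postcondition (2*k + 4 > -7 and ((3/2)*k + (k - 8) <= 0 or k - 6 > -8)) and (not (3*k - 5 <= -9 or 3*acc - 9 <= acc - 2)) must hold; in canonical form it is 2*k > -11 and ((5/2)*k <= 8 or k > -2) and (not (3*k <= -4 or 2*acc <= 7)).
Before k := 3*b + k - 7: 6*b + 2*k > 3 and ((15/2)*b + (5/2)*k <= 51/2 or 3*b + k > 5) and (not (9*b + 3*k <= 17 or 2*acc <= 7))
Before the loop (bound <=2), unroll the exhaustion recursion (WP_0 = exit-now case; WP_j = one more guarded iteration, up to j = 2):
  WP_0: (not (b = 4)) and 6*b + 2*k > 3 and ((15/2)*b + (5/2)*k <= 51/2 or 3*b + k > 5) and (not (9*b + 3*k <= 17 or 2*acc <= 7))
  WP_1: (b = 4 -> ((not (b = 4)) and 6*b + 2*k > 3 and ((15/2)*b + (5/2)*k <= 51/2 or 3*b + k > 5) and (not (9*b + 3*k <= 17 or 2*acc <= 7)))) and ((not (b = 4)) -> (6*b + 2*k > 3 and ((15/2)*b + (5/2)*k <= 51/2 or 3*b + k > 5) and (not (9*b + 3*k <= 17 or 2*acc <= 7))))
  WP_2: (b = 4 -> ((b = 4 -> ((not (b = 4)) and 6*b + 2*k > 3 and ((15/2)*b + (5/2)*k <= 51/2 or 3*b + k > 5) and (not (9*b + 3*k <= 17 or 2*acc <= 7)))) and ((not (b = 4)) -> (6*b + 2*k > 3 and ((15/2)*b + (5/2)*k <= 51/2 or 3*b + k > 5) and (not (9*b + 3*k <= 17 or 2*acc <= 7)))))) and ((not (b = 4)) -> (6*b + 2*k > 3 and ((15/2)*b + (5/2)*k <= 51/2 or 3*b + k > 5) and (not (9*b + 3*k <= 17 or 2*acc <= 7))))
So before the loop: (b = 4 -> ((b = 4 -> ((not (b = 4)) and 6*b + 2*k > 3 and ((15/2)*b + (5/2)*k <= 51/2 or 3*b + k > 5) and (not (9*b + 3*k <= 17 or 2*acc <= 7)))) and ((not (b = 4)) -> (6*b + 2*k > 3 and ((15/2)*b + (5/2)*k <= 51/2 or 3*b + k > 5) and (not (9*b + 3*k <= 17 or 2*acc <= 7)))))) and ((not (b = 4)) -> (6*b + 2*k > 3 and ((15/2)*b + (5/2)*k <= 51/2 or 3*b + k > 5) and (not (9*b + 3*k <= 17 or 2*acc <= 7))))
Answer: WP = (b = 4 -> ((b = 4 -> ((not (b = 4)) and 6*b + 2*k > 3 and ((15/2)*b + (5/2)*k <= 51/2 or 3*b + k > 5) and (not (9*b + 3*k <= 17 or 2*acc <= 7)))) and ((not (b = 4)) -> (6*b + 2*k > 3 and ((15/2)*b + (5/2)*k <= 51/2 or 3*b + k > 5) and (not (9*b + 3*k <= 17 or 2*acc <= 7)))))) and ((not (b = 4)) -> (6*b + 2*k > 3 and ((15/2)*b + (5/2)*k <= 51/2 or 3*b + k > 5) and (not (9*b + 3*k <= 17 or 2*acc <= 7))))


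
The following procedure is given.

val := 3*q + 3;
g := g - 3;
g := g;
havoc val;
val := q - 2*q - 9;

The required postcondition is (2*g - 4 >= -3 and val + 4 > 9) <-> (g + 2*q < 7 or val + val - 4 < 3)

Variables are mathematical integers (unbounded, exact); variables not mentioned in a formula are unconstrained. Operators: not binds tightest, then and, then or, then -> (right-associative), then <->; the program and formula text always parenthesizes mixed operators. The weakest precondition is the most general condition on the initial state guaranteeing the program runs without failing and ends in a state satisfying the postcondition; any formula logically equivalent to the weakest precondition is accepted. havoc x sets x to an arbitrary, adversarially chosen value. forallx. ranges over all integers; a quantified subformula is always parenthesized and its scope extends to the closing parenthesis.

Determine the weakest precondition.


Working backward. After the program, the postcondition (2*g - 4 >= -3 and val + 4 > 9) <-> (g + 2*q < 7 or val + val - 4 < 3) must hold; in canonical form it is (2*g >= 1 and val > 5) <-> (g + 2*q < 7 or 2*val < 7).
Before val := q - 2*q - 9: (2*g >= 1 and q < -14) <-> (g + 2*q < 7 or 2*q > -25)
Before havoc val: (2*g >= 1 and q < -14) <-> (g + 2*q < 7 or 2*q > -25)
Before g := g: (2*g >= 1 and q < -14) <-> (g + 2*q < 7 or 2*q > -25)
Before g := g - 3: (2*g >= 7 and q < -14) <-> (g + 2*q < 10 or 2*q > -25)
Before val := 3*q + 3: (2*g >= 7 and q < -14) <-> (g + 2*q < 10 or 2*q > -25)
Answer: WP = (2*g >= 7 and q < -14) <-> (g + 2*q < 10 or 2*q > -25)


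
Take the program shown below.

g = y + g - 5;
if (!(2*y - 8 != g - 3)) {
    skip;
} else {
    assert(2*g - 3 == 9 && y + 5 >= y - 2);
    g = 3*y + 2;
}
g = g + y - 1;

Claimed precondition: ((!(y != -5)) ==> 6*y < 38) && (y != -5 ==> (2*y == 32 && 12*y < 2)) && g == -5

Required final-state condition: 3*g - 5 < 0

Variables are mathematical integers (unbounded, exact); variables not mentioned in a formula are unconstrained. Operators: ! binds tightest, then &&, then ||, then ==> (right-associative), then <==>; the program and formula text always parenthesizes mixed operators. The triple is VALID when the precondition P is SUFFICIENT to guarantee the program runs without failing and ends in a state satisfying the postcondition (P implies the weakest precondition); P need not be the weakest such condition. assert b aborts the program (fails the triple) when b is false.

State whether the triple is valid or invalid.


Working backward. After the program, the postcondition 3*g - 5 < 0 must hold; in canonical form it is 3*g < 5.
Before g := g + y - 1: 3*g + 3*y < 8
Then branch requires 3*g + 3*y < 8; else branch requires 2*g == 12 && 12*y < 2.
Before the if: ((!(2*y != g + 5)) ==> 3*g + 3*y < 8) && (2*y != g + 5 ==> (2*g == 12 && 12*y < 2))
Before g := y + g - 5: ((!(y != g)) ==> 3*g + 6*y < 23) && (y != g ==> (2*g + 2*y == 22 && 12*y < 2))
The weakest precondition is ((!(y != g)) ==> 3*g + 6*y < 23) && (y != g ==> (2*g + 2*y == 22 && 12*y < 2)).
Check whether ((!(y != -5)) ==> 6*y < 38) && (y != -5 ==> (2*y == 32 && 12*y < 2)) && g == -5 implies it.
Every state satisfying the precondition satisfies the weakest precondition: the implication holds.
Answer: valid


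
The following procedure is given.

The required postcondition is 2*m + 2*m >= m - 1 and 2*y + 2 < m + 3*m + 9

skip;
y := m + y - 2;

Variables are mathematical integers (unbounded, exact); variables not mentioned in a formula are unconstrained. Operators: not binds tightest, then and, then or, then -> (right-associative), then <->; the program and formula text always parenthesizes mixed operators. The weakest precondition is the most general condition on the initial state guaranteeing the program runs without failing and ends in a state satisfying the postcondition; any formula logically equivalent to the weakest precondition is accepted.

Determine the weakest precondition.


Working backward. After the program, the postcondition 2*m + 2*m >= m - 1 and 2*y + 2 < m + 3*m + 9 must hold; in canonical form it is 3*m >= -1 and 2*y < 4*m + 7.
Before y := m + y - 2: 3*m >= -1 and 2*y < 2*m + 11
Before skip: 3*m >= -1 and 2*y < 2*m + 11
Answer: WP = 3*m >= -1 and 2*y < 2*m + 11


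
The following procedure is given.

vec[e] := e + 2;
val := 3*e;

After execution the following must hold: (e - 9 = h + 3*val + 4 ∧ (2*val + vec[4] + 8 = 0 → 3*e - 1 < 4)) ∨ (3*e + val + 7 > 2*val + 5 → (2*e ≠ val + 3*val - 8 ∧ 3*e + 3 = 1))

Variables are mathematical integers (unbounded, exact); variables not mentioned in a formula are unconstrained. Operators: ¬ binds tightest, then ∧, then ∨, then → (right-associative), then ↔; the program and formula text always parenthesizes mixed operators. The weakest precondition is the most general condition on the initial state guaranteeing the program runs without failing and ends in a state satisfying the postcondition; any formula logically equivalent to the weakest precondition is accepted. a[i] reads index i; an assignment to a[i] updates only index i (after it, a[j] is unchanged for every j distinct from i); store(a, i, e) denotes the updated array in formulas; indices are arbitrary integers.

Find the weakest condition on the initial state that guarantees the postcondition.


Working backward. After the program, the postcondition (e - 9 = h + 3*val + 4 ∧ (2*val + vec[4] + 8 = 0 → 3*e - 1 < 4)) ∨ (3*e + val + 7 > 2*val + 5 → (2*e ≠ val + 3*val - 8 ∧ 3*e + 3 = 1)) must hold; in canonical form it is (e = h + 3*val + 13 ∧ (vec[4] + 2*val = -8 → 3*e < 5)) ∨ (3*e > val - 2 → (2*e ≠ 4*val - 8 ∧ 3*e = -2)).
Before val := 3*e: (8*e + h = -13 ∧ (vec[4] + 6*e = -8 → 3*e < 5)) ∨ (10*e ≠ 8 ∧ 3*e = -2)
Before vec[e] := e + 2: (8*e + h = -13 ∧ (store(vec, e, e + 2)[4] + 6*e = -8 → 3*e < 5)) ∨ (10*e ≠ 8 ∧ 3*e = -2)
Answer: WP = (8*e + h = -13 ∧ (store(vec, e, e + 2)[4] + 6*e = -8 → 3*e < 5)) ∨ (10*e ≠ 8 ∧ 3*e = -2)


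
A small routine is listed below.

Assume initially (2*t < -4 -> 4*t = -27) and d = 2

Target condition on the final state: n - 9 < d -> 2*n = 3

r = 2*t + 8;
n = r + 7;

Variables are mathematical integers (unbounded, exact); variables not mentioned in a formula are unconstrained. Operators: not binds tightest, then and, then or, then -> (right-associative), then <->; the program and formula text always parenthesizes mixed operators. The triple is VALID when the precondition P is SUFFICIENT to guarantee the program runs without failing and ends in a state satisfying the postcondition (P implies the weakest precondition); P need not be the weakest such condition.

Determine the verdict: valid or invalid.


Working backward. After the program, the postcondition n - 9 < d -> 2*n = 3 must hold; in canonical form it is n < d + 9 -> 2*n = 3.
Before n := r + 7: r < d + 2 -> 2*r = -11
Before r := 2*t + 8: 2*t < d - 6 -> 4*t = -27
The weakest precondition is 2*t < d - 6 -> 4*t = -27.
Check whether (2*t < -4 -> 4*t = -27) and d = 2 implies it.
Every state satisfying the precondition satisfies the weakest precondition: the implication holds.
Answer: valid


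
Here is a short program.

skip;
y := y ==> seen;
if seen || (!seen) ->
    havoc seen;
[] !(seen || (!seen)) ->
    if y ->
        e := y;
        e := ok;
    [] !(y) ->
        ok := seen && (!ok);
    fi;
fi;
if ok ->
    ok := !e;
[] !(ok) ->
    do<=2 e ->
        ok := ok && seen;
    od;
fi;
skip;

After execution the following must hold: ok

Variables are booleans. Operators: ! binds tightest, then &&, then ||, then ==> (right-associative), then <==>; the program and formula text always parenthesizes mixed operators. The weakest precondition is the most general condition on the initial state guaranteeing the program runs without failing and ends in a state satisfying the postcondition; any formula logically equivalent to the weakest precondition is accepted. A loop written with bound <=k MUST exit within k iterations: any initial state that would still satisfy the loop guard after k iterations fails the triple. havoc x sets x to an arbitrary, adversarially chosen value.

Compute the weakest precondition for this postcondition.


Working backward. After the program, ok must hold.
Before skip: ok
Then branch requires !e; else branch requires (e ==> ((e ==> ((!e) && ok && seen)) && ((!e) ==> (ok && seen)))) && ((!e) ==> ok).
Before the if: (ok ==> (!e)) && ((!ok) ==> ((e ==> ((e ==> ((!e) && ok && seen)) && ((!e) ==> (ok && seen)))) && ((!e) ==> ok)))
Then branch requires (ok ==> (!e)) && ((!ok) ==> ((e ==> ((e ==> ((!e) && ok)) && ((!e) ==> ok))) && ((!e) ==> ok))) && ((!ok) ==> ((!e) && ((!e) ==> ok))); else branch requires (y ==> ((ok ==> (!ok)) && ((!ok) ==> ((ok ==> ((!ok) && ((!ok) ==> (ok && seen)))) && ((!ok) ==> ok))))) && ((!y) ==> (((seen && (!ok)) ==> (!e)) && ((!(seen && (!ok))) ==> ((e ==> ((e ==> ((!e) && seen && (!ok))) && ((!e) ==> (seen && (!ok))))) && ((!e) ==> (seen && (!ok))))))).
Before the if: (ok ==> (!e)) && ((!ok) ==> ((e ==> ((e ==> ((!e) && ok)) && ((!e) ==> ok))) && ((!e) ==> ok))) && ((!ok) ==> ((!e) && ((!e) ==> ok)))
Before y := y ==> seen: (ok ==> (!e)) && ((!ok) ==> ((e ==> ((e ==> ((!e) && ok)) && ((!e) ==> ok))) && ((!e) ==> ok))) && ((!ok) ==> ((!e) && ((!e) ==> ok)))
Before skip: (ok ==> (!e)) && ((!ok) ==> ((e ==> ((e ==> ((!e) && ok)) && ((!e) ==> ok))) && ((!e) ==> ok))) && ((!ok) ==> ((!e) && ((!e) ==> ok)))
Answer: WP = (ok ==> (!e)) && ((!ok) ==> ((e ==> ((e ==> ((!e) && ok)) && ((!e) ==> ok))) && ((!e) ==> ok))) && ((!ok) ==> ((!e) && ((!e) ==> ok)))


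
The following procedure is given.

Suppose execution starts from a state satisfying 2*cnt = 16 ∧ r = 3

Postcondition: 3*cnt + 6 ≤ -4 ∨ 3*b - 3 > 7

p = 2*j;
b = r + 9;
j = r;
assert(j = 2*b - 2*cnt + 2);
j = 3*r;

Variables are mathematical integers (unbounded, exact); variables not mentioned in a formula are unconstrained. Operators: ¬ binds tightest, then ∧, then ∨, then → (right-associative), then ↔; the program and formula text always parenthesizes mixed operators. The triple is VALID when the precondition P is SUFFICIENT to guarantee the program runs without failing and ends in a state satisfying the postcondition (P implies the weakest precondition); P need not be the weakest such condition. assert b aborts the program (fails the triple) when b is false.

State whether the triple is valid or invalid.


Working backward. After the program, the postcondition 3*cnt + 6 ≤ -4 ∨ 3*b - 3 > 7 must hold; in canonical form it is 3*cnt ≤ -10 ∨ 3*b > 10.
Before j := 3*r: 3*cnt ≤ -10 ∨ 3*b > 10
Before assert j = 2*b - 2*cnt + 2: 2*cnt + j = 2*b + 2 ∧ (3*cnt ≤ -10 ∨ 3*b > 10)
Before j := r: 2*cnt + r = 2*b + 2 ∧ (3*cnt ≤ -10 ∨ 3*b > 10)
Before b := r + 9: 2*cnt = r + 20 ∧ (3*cnt ≤ -10 ∨ 3*r > -17)
Before p := 2*j: 2*cnt = r + 20 ∧ (3*cnt ≤ -10 ∨ 3*r > -17)
The weakest precondition is 2*cnt = r + 20 ∧ (3*cnt ≤ -10 ∨ 3*r > -17).
Check whether 2*cnt = 16 ∧ r = 3 implies it.
Countermodel: at the initial state cnt = 8, r = 3, the precondition holds but the weakest precondition fails.
Answer: invalid


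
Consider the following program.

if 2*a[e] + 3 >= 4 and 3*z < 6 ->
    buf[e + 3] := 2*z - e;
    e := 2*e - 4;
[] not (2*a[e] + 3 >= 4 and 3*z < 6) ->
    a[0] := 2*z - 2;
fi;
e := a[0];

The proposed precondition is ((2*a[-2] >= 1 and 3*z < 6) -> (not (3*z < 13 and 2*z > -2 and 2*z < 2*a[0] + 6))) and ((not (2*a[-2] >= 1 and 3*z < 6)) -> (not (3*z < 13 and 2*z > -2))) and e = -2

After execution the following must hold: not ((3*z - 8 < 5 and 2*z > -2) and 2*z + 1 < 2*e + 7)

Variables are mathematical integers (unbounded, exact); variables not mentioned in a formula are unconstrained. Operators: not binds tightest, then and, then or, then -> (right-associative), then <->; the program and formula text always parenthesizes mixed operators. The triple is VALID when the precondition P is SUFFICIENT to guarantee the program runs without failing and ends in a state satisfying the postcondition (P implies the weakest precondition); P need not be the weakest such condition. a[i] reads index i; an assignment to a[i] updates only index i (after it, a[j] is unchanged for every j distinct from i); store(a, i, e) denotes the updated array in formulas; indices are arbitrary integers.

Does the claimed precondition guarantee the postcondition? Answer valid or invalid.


Working backward. After the program, the postcondition not ((3*z - 8 < 5 and 2*z > -2) and 2*z + 1 < 2*e + 7) must hold; in canonical form it is not (3*z < 13 and 2*z > -2 and 2*z < 2*e + 6).
Before e := a[0]: not (3*z < 13 and 2*z > -2 and 2*z < 2*a[0] + 6)
Then branch requires not (3*z < 13 and 2*z > -2 and 2*z < 2*a[0] + 6); else branch requires not (3*z < 13 and 2*z > -2).
Before the if: ((2*a[e] >= 1 and 3*z < 6) -> (not (3*z < 13 and 2*z > -2 and 2*z < 2*a[0] + 6))) and ((not (2*a[e] >= 1 and 3*z < 6)) -> (not (3*z < 13 and 2*z > -2)))
The weakest precondition is ((2*a[e] >= 1 and 3*z < 6) -> (not (3*z < 13 and 2*z > -2 and 2*z < 2*a[0] + 6))) and ((not (2*a[e] >= 1 and 3*z < 6)) -> (not (3*z < 13 and 2*z > -2))).
Check whether ((2*a[-2] >= 1 and 3*z < 6) -> (not (3*z < 13 and 2*z > -2 and 2*z < 2*a[0] + 6))) and ((not (2*a[-2] >= 1 and 3*z < 6)) -> (not (3*z < 13 and 2*z > -2))) and e = -2 implies it.
Every state satisfying the precondition satisfies the weakest precondition: the implication holds.
Answer: valid


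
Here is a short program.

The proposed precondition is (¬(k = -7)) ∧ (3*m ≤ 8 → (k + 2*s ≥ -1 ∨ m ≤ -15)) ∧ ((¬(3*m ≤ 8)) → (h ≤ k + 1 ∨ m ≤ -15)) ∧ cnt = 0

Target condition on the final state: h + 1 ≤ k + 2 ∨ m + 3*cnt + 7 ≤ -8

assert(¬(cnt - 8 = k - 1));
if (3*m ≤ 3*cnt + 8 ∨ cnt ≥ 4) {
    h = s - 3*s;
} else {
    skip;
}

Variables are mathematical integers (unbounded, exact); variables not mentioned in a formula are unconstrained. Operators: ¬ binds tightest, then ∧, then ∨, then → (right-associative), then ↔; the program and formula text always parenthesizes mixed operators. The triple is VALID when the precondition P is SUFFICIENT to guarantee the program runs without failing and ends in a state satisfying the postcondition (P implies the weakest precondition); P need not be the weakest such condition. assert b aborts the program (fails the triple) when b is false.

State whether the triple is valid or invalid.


Working backward. After the program, the postcondition h + 1 ≤ k + 2 ∨ m + 3*cnt + 7 ≤ -8 must hold; in canonical form it is h ≤ k + 1 ∨ 3*cnt + m ≤ -15.
Then branch requires k + 2*s ≥ -1 ∨ 3*cnt + m ≤ -15; else branch requires h ≤ k + 1 ∨ 3*cnt + m ≤ -15.
Before the if: ((3*m ≤ 3*cnt + 8 ∨ cnt ≥ 4) → (k + 2*s ≥ -1 ∨ 3*cnt + m ≤ -15)) ∧ ((¬(3*m ≤ 3*cnt + 8 ∨ cnt ≥ 4)) → (h ≤ k + 1 ∨ 3*cnt + m ≤ -15))
Before assert ¬(cnt - 8 = k - 1): (¬(cnt = k + 7)) ∧ ((3*m ≤ 3*cnt + 8 ∨ cnt ≥ 4) → (k + 2*s ≥ -1 ∨ 3*cnt + m ≤ -15)) ∧ ((¬(3*m ≤ 3*cnt + 8 ∨ cnt ≥ 4)) → (h ≤ k + 1 ∨ 3*cnt + m ≤ -15))
The weakest precondition is (¬(cnt = k + 7)) ∧ ((3*m ≤ 3*cnt + 8 ∨ cnt ≥ 4) → (k + 2*s ≥ -1 ∨ 3*cnt + m ≤ -15)) ∧ ((¬(3*m ≤ 3*cnt + 8 ∨ cnt ≥ 4)) → (h ≤ k + 1 ∨ 3*cnt + m ≤ -15)).
Check whether (¬(k = -7)) ∧ (3*m ≤ 8 → (k + 2*s ≥ -1 ∨ m ≤ -15)) ∧ ((¬(3*m ≤ 8)) → (h ≤ k + 1 ∨ m ≤ -15)) ∧ cnt = 0 implies it.
Every state satisfying the precondition satisfies the weakest precondition: the implication holds.
Answer: valid


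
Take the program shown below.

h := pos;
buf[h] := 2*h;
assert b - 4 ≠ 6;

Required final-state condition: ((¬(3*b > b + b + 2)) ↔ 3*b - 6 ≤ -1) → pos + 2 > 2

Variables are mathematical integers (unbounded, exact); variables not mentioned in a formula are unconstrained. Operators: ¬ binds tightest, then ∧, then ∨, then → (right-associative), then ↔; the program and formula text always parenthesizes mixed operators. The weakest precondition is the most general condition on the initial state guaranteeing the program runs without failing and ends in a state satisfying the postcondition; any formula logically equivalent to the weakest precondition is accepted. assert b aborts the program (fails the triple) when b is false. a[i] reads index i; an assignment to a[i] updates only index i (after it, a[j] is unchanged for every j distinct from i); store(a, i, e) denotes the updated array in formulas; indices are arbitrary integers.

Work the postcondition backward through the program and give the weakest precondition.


Working backward. After the program, the postcondition ((¬(3*b > b + b + 2)) ↔ 3*b - 6 ≤ -1) → pos + 2 > 2 must hold; in canonical form it is ((¬(b > 2)) ↔ 3*b ≤ 5) → pos > 0.
Before assert b - 4 ≠ 6: b ≠ 10 ∧ (((¬(b > 2)) ↔ 3*b ≤ 5) → pos > 0)
Before buf[h] := 2*h: b ≠ 10 ∧ (((¬(b > 2)) ↔ 3*b ≤ 5) → pos > 0)
Before h := pos: b ≠ 10 ∧ (((¬(b > 2)) ↔ 3*b ≤ 5) → pos > 0)
Answer: WP = b ≠ 10 ∧ (((¬(b > 2)) ↔ 3*b ≤ 5) → pos > 0)


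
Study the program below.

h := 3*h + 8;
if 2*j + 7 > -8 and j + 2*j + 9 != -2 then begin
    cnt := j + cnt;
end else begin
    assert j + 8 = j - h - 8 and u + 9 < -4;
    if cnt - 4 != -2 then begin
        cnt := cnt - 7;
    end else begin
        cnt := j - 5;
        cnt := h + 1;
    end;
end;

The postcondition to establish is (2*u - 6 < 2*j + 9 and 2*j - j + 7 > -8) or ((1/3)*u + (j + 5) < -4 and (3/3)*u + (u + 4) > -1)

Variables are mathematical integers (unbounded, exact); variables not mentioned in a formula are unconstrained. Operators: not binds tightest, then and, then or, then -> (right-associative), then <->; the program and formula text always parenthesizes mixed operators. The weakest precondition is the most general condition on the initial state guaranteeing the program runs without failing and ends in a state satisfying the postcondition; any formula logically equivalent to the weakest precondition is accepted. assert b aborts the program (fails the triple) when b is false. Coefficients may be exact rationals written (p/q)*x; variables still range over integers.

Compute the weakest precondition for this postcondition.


Working backward. After the program, the postcondition (2*u - 6 < 2*j + 9 and 2*j - j + 7 > -8) or ((1/3)*u + (j + 5) < -4 and (3/3)*u + (u + 4) > -1) must hold; in canonical form it is (2*u < 2*j + 15 and j > -15) or (j + (1/3)*u < -9 and 2*u > -5).
Then branch requires (2*u < 2*j + 15 and j > -15) or (j + (1/3)*u < -9 and 2*u > -5); else branch requires h = -16 and u < -13 and (cnt != 2 -> ((2*u < 2*j + 15 and j > -15) or (j + (1/3)*u < -9 and 2*u > -5))) and ((not (cnt != 2)) -> ((2*u < 2*j + 15 and j > -15) or (j + (1/3)*u < -9 and 2*u > -5))).
Before the if: ((2*j > -15 and 3*j != -11) -> ((2*u < 2*j + 15 and j > -15) or (j + (1/3)*u < -9 and 2*u > -5))) and ((not (2*j > -15 and 3*j != -11)) -> (h = -16 and u < -13 and (cnt != 2 -> ((2*u < 2*j + 15 and j > -15) or (j + (1/3)*u < -9 and 2*u > -5))) and ((not (cnt != 2)) -> ((2*u < 2*j + 15 and j > -15) or (j + (1/3)*u < -9 and 2*u > -5)))))
Before h := 3*h + 8: ((2*j > -15 and 3*j != -11) -> ((2*u < 2*j + 15 and j > -15) or (j + (1/3)*u < -9 and 2*u > -5))) and ((not (2*j > -15 and 3*j != -11)) -> (3*h = -24 and u < -13 and (cnt != 2 -> ((2*u < 2*j + 15 and j > -15) or (j + (1/3)*u < -9 and 2*u > -5))) and ((not (cnt != 2)) -> ((2*u < 2*j + 15 and j > -15) or (j + (1/3)*u < -9 and 2*u > -5)))))
Answer: WP = ((2*j > -15 and 3*j != -11) -> ((2*u < 2*j + 15 and j > -15) or (j + (1/3)*u < -9 and 2*u > -5))) and ((not (2*j > -15 and 3*j != -11)) -> (3*h = -24 and u < -13 and (cnt != 2 -> ((2*u < 2*j + 15 and j > -15) or (j + (1/3)*u < -9 and 2*u > -5))) and ((not (cnt != 2)) -> ((2*u < 2*j + 15 and j > -15) or (j + (1/3)*u < -9 and 2*u > -5)))))
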